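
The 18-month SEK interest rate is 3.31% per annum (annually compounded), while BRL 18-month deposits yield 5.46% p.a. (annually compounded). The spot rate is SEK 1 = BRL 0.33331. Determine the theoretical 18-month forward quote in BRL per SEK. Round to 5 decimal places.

T = 18/12 years.
BRL growth factor: (1 + 0.0546)^(18/12) = 1.083008.
SEK accumulates by (1 + 0.0331)^(18/12) = 1.0500586.
Forward (BRL per SEK) = 0.33331 × 1.083008 / 1.0500586 = 0.3437688.

0.34377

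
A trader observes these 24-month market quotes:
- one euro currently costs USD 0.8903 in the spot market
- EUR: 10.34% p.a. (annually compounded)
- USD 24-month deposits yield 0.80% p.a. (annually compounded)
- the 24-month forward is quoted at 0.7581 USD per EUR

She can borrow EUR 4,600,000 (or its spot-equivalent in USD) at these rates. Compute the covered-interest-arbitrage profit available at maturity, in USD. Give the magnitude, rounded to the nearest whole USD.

USD 84,541

T = 2 years.
Invest the EUR and cover forward: 4,600,000 × 1.21749156 × 0.7581 = USD 4,245,709.62.
Convert at spot and invest in USD: 4,600,000 × 0.8903 × 1.016064 = USD 4,161,168.18.
The quoted forward overvalues EUR, so borrow USD, buy EUR at spot, deposit the EUR at 10.34%, and sell the proceeds forward at 0.7581.
Profit = 4,245,709.62 − 4,161,168.18 = USD 84,541.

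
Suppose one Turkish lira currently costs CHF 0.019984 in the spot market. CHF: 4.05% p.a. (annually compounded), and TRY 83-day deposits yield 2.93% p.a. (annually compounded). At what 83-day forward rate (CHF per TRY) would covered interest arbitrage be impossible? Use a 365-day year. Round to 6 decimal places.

0.020033

T = 83/365 years.
CHF accumulates by (1 + 0.0405)^(83/365) = 1.0090689.
TRY growth factor: (1 + 0.0293)^(83/365) = 1.0065886.
So F = 0.019984 × 1.0090689 / 1.0065886 = 0.02003324 (CHF/TRY).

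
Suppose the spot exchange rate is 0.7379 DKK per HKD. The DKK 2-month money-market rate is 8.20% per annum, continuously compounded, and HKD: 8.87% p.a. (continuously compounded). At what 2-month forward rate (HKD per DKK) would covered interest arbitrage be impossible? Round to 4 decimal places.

T = 2/12 years.
DKK growth factor: e^(0.0820×2/12) = 1.0137605.
HKD accumulates by e^(0.0887×2/12) = 1.0148931.
Forward (DKK per HKD) = 0.7379 × 1.0137605 / 1.0148931 = 0.7370765.
Quoted the other way: 1/0.7370765 = 1.3567 HKD per DKK.

1.3567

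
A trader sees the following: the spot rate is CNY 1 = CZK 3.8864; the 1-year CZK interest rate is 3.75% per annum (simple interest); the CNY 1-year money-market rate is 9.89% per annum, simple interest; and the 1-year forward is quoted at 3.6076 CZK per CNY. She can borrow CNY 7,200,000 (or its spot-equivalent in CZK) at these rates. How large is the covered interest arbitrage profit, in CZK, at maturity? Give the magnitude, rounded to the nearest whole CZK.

CZK 487,788

T = 1 year.
Route A — deposit CNY, sell forward: 7,200,000 × 1.098900 × 3.6076 = CZK 28,543,619.81.
Route B — convert at spot, deposit CZK: 7,200,000 × 3.8864 × 1.037500 = CZK 29,031,408.00.
The quoted forward undervalues CNY, so borrow CNY, convert to CZK at spot, deposit the CZK at 3.75%, and buy CNY forward at 3.6076 to cover the loan.
Arbitrage profit = |28,543,619.81 − 29,031,408.00| = CZK 487,788.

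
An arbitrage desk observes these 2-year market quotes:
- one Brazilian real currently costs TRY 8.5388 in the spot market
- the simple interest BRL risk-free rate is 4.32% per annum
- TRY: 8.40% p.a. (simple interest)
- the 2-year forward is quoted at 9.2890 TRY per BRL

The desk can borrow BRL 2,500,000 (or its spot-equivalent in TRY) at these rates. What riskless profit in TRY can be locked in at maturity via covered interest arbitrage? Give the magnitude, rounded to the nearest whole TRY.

T = 2 years.
Invest the BRL and cover forward: 2,500,000 × 1.086400 × 9.2890 = TRY 25,228,924.00.
Convert at spot and invest in TRY: 2,500,000 × 8.5388 × 1.168000 = TRY 24,933,296.00.
The quoted forward overvalues BRL, so borrow TRY, buy BRL at spot, deposit the BRL at 4.32%, and sell the proceeds forward at 9.2890.
Profit = 25,228,924.00 − 24,933,296.00 = TRY 295,628.

TRY 295,628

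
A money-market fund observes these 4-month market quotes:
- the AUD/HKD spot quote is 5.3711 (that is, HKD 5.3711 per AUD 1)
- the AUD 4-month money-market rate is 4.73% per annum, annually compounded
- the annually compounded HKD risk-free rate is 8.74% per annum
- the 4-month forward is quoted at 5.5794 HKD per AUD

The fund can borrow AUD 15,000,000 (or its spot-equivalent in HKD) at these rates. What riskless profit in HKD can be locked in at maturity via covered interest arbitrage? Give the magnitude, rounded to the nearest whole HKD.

T = 4/12 years.
Invest the AUD and cover forward: 15,000,000 × 1.0155244121 × 5.5794 = HKD 84,990,253.57.
Convert at spot and invest in HKD: 15,000,000 × 5.3711 × 1.0283235367 = HKD 82,848,428.22.
The quoted forward overvalues AUD, so borrow HKD, buy AUD at spot, deposit the AUD at 4.73%, and sell the proceeds forward at 5.5794.
Arbitrage profit = |84,990,253.57 − 82,848,428.22| = HKD 2,141,825.

HKD 2,141,825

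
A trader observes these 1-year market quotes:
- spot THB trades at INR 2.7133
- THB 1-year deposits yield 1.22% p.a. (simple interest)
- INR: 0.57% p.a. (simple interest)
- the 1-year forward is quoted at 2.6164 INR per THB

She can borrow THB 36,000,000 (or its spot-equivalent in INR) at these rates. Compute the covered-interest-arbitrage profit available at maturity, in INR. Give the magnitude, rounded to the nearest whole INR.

INR 2,896,046

T = 1 year.
Invest the THB and cover forward: 36,000,000 × 1.012200 × 2.6164 = INR 95,339,522.88.
Convert at spot and invest in INR: 36,000,000 × 2.7133 × 1.005700 = INR 98,235,569.16.
The quoted forward undervalues THB, so borrow THB, convert to INR at spot, deposit the INR at 0.57%, and buy THB forward at 2.6164 to cover the loan.
Arbitrage profit = |95,339,522.88 − 98,235,569.16| = INR 2,896,046.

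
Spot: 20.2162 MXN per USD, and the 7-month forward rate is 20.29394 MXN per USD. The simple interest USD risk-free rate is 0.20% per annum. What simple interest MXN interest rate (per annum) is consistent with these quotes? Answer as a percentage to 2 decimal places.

0.86%

T = 7/12 years.
CIP gives F = S · g_MXN/g_USD, so g_MXN/g_USD = 20.29394/20.2162 = 1.0038454.
The USD side grows by 1 + 0.0020×7/12 = 1.0011667.
Hence g_MXN = 1.0050166.
r = (1.0050166 − 1)/(7/12) = 0.008600 → 0.86%.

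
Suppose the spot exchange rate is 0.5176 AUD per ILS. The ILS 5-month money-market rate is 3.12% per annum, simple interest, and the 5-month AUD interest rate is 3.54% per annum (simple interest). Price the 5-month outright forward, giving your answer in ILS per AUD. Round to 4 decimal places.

T = 5/12 years.
AUD accumulates by 1 + 0.0354×5/12 = 1.014750.
ILS accumulates by 1 + 0.0312×5/12 = 1.013000.
Forward (AUD per ILS) = 0.5176 × 1.014750 / 1.013000 = 0.5184942.
Quoted the other way: 1/0.5184942 = 1.9287 ILS per AUD.

1.9287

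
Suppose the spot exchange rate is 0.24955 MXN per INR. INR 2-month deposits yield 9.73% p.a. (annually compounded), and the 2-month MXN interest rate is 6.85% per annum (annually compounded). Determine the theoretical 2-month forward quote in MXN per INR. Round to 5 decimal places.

0.24845

T = 2/12 years.
MXN growth factor: (1 + 0.0685)^(2/12) = 1.0111038.
Growth of 1 INR over T: (1 + 0.0973)^(2/12) = 1.0155958.
CIP: F = S · (grow MXN)/(grow INR) = 0.24955 × 1.0111038/1.0155958 = 0.2484462 MXN per INR.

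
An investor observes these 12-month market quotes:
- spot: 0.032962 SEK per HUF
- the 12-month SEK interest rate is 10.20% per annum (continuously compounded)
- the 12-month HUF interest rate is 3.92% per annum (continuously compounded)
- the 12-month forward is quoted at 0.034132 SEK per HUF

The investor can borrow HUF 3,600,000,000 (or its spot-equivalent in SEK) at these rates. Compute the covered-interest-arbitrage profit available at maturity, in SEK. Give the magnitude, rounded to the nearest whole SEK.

T = 1 year.
Invest the HUF and cover forward: 3,600,000,000 × 1.03997845854 × 0.034132 = SEK 127,787,561.09.
Convert at spot and invest in SEK: 3,600,000,000 × 0.032962 × 1.10738347173 = SEK 131,405,666.38.
The quoted forward undervalues HUF, so borrow HUF, convert to SEK at spot, deposit the SEK at 10.20%, and buy HUF forward at 0.034132 to cover the loan.
The gap between the two covered legs is SEK 3,618,105.

SEK 3,618,105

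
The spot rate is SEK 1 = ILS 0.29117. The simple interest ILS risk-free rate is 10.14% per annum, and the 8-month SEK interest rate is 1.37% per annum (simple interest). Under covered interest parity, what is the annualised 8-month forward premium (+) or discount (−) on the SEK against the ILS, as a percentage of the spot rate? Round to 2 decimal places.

T = 8/12 years.
CIP forward (ILS per SEK) = 0.29117 × 1.067600/1.0091333 = 0.30803967.
Annualised premium = (F − S)/S × (1/T) = (0.30803967 − 0.29117)/0.29117 ÷ (8/12) = 8.69%.

+8.69%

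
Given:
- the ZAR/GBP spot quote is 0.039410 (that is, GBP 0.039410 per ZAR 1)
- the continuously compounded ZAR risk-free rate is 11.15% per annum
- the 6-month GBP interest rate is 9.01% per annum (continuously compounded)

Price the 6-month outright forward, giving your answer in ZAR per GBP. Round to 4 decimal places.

25.6472

T = 6/12 years.
Growth of 1 GBP over T: e^(0.0901×6/12) = 1.04608016.
ZAR accumulates by e^(0.1115×6/12) = 1.05733332.
So F = 0.03941 × 1.04608016 / 1.05733332 = 0.038990561 (GBP/ZAR).
Invert for ZAR per GBP: 1 / 0.038990561 = 25.6472.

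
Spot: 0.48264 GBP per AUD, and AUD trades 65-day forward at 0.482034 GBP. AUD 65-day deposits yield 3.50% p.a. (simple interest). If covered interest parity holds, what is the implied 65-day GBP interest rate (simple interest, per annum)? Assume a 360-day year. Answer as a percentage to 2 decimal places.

2.80%

T = 65/360 years.
CIP gives F = S · g_GBP/g_AUD, so g_GBP/g_AUD = 0.482034/0.48264 = 0.9987444.
The AUD side grows by 1 + 0.0350×65/360 = 1.0063194.
So the GBP growth factor = 1.0050559.
(1.0050559 − 1)/T = 0.028002, i.e. 2.80%.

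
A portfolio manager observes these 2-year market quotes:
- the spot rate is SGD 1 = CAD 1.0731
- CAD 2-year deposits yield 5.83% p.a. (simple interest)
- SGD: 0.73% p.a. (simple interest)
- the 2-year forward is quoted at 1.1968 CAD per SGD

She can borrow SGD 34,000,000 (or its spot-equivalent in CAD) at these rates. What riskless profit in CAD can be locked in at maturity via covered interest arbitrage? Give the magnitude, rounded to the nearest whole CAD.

CAD 545,694

T = 2 years.
Keep in SGD, deliver into the forward: 34,000,000·1.014600·1.1968 = CAD 41,285,291.52.
Swap to CAD now, deposit: 34,000,000·1.0731·1.116600 = CAD 40,739,597.64.
The quoted forward overvalues SGD, so borrow CAD, buy SGD at spot, deposit the SGD at 0.73%, and sell the proceeds forward at 1.1968.
The gap between the two covered legs is CAD 545,694.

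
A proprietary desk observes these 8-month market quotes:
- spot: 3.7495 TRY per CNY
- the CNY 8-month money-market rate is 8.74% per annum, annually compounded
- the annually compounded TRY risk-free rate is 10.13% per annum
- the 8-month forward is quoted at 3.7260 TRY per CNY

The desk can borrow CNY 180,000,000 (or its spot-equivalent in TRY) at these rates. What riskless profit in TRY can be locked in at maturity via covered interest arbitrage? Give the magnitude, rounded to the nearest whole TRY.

T = 8/12 years.
Invest the CNY and cover forward: 180,000,000 × 1.05744929608 × 3.7260 = TRY 709,210,093.89.
Convert at spot and invest in TRY: 180,000,000 × 3.7495 × 1.06644163688 = TRY 719,752,125.15.
The quoted forward undervalues CNY, so borrow CNY, convert to TRY at spot, deposit the TRY at 10.13%, and buy CNY forward at 3.7260 to cover the loan.
Arbitrage profit = |709,210,093.89 − 719,752,125.15| = TRY 10,542,031.

TRY 10,542,031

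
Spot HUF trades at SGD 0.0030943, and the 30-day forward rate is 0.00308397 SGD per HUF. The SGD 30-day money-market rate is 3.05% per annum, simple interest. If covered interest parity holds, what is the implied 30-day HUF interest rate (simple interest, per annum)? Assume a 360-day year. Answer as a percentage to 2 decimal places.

7.08%

T = 30/360 years.
CIP gives F = S · g_SGD/g_HUF, so g_SGD/g_HUF = 0.00308397/0.0030943 = 0.9966616.
The SGD side grows by 1 + 0.0305×30/360 = 1.0025417.
That pins the HUF growth at 1.0058998.
r = (1.0058998 − 1)/(30/360) = 0.070798 → 7.08%.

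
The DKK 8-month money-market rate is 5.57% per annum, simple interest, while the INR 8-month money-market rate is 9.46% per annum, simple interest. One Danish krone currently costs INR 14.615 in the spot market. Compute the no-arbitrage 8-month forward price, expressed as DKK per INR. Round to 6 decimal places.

T = 8/12 years.
INR accumulates by 1 + 0.0946×8/12 = 1.0630667.
Growth of 1 DKK over T: 1 + 0.0557×8/12 = 1.0371333.
Forward (INR per DKK) = 14.615 × 1.0630667 / 1.0371333 = 14.98045.
Quoted the other way: 1/14.98045 = 0.066754 DKK per INR.

0.066754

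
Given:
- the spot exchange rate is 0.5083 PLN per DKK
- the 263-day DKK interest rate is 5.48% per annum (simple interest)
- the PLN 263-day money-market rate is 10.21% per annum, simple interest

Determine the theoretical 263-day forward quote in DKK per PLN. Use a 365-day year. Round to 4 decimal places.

1.9049

T = 263/365 years.
Growth of 1 PLN over T: 1 + 0.1021×263/365 = 1.0735679.
DKK growth factor: 1 + 0.0548×263/365 = 1.039486.
Forward (PLN per DKK) = 0.5083 × 1.0735679 / 1.039486 = 0.5249658.
Quoted the other way: 1/0.5249658 = 1.9049 DKK per PLN.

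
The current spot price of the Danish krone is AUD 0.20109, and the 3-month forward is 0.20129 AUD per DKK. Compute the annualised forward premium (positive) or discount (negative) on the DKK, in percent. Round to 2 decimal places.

T = 3/12 years.
(F − S)/S = (0.20129 − 0.20109)/0.20109 = 0.0009946.
Per annum: 0.0009946 / (3/12) = 0.003978 = 0.40%.

+0.40%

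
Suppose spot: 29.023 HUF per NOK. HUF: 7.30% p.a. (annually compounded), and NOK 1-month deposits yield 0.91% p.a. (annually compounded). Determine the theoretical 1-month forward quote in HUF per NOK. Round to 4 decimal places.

T = 1/12 years.
HUF growth factor: (1 + 0.0730)^(1/12) = 1.00588881.
NOK growth factor: (1 + 0.0091)^(1/12) = 1.00075519.
Forward (HUF per NOK) = 29.023 × 1.00588881 / 1.00075519 = 29.171881.

29.1719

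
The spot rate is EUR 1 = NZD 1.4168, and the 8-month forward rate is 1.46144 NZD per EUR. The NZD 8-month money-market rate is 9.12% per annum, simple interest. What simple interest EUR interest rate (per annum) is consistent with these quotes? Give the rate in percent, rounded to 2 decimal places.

T = 8/12 years.
By CIP, F/S equals the NZD-to-EUR growth ratio: 1.46144/1.4168 = 1.0315076.
The NZD side grows by 1 + 0.0912×8/12 = 1.060800.
That pins the EUR growth at 1.0283977.
(1.0283977 − 1)/T = 0.042597, i.e. 4.26%.

4.26%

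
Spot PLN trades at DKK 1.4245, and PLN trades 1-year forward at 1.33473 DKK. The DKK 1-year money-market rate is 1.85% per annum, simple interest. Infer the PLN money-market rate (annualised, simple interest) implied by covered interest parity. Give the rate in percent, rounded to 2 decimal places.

8.70%

T = 1 year.
CIP gives F = S · g_DKK/g_PLN, so g_DKK/g_PLN = 1.33473/1.4245 = 0.9369814.
DKK growth factor: 1 + 0.0185×1 = 1.018500.
That pins the PLN growth at 1.0870013.
(1.0870013 − 1)/T = 0.087001, i.e. 8.70%.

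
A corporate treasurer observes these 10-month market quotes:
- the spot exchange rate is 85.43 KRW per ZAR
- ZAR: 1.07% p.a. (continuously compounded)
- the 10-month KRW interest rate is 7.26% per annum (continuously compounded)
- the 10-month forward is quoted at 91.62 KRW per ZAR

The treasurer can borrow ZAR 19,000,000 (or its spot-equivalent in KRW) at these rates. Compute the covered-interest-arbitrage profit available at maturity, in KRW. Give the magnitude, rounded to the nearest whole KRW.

T = 10/12 years.
Route A — deposit ZAR, sell forward: 19,000,000 × 1.008956538559 × 91.62 = KRW 1,756,371,363.19.
Route B — convert at spot, deposit KRW: 19,000,000 × 85.43 × 1.06236759757 = KRW 1,724,403,213.35.
The quoted forward overvalues ZAR, so borrow KRW, buy ZAR at spot, deposit the ZAR at 1.07%, and sell the proceeds forward at 91.62.
Profit = 1,756,371,363.19 − 1,724,403,213.35 = KRW 31,968,150.

KRW 31,968,150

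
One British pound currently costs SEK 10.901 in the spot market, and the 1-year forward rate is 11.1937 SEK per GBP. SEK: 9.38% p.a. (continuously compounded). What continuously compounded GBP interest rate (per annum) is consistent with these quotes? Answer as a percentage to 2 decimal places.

6.73%

T = 1 year.
CIP gives F = S · g_SEK/g_GBP, so g_SEK/g_GBP = 11.1937/10.901 = 1.0268507.
SEK growth factor: e^(0.0938×1) = 1.0983401.
So the GBP growth factor = 1.0696201.
r = ln(1.0696201)/1 = 0.067304 → 6.73%.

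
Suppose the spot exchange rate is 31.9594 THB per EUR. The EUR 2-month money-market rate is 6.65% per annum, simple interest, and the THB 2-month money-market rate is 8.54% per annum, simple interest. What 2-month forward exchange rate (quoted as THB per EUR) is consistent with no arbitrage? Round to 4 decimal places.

T = 2/12 years.
THB growth factor: 1 + 0.0854×2/12 = 1.01423333.
Growth of 1 EUR over T: 1 + 0.0665×2/12 = 1.01108333.
Forward (THB per EUR) = 31.9594 × 1.01423333 / 1.01108333 = 32.058969.

32.0590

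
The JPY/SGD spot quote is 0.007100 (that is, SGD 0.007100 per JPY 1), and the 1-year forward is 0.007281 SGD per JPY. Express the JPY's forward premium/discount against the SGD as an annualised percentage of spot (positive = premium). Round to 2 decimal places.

+2.55%

T = 1 year.
Period premium: (0.007281 − 0.0071)/0.0071 = 0.0254930.
×(1/T) gives 2.55% p.a.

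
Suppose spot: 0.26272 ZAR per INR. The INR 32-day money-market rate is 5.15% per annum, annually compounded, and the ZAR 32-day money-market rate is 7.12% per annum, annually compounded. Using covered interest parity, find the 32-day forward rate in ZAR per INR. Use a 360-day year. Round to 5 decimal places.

T = 32/360 years.
Growth of 1 ZAR over T: (1 + 0.0712)^(32/360) = 1.0061325.
INR growth factor: (1 + 0.0515)^(32/360) = 1.0044738.
CIP: F = S · (grow ZAR)/(grow INR) = 0.26272 × 1.0061325/1.0044738 = 0.2631538 ZAR per INR.

0.26315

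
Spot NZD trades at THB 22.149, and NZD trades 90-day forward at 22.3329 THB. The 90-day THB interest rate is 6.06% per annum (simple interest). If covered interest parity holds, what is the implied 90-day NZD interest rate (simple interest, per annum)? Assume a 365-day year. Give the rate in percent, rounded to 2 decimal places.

T = 90/365 years.
CIP gives F = S · g_THB/g_NZD, so g_THB/g_NZD = 22.3329/22.149 = 1.0083029.
The THB side grows by 1 + 0.0606×90/365 = 1.0149425.
That pins the NZD growth at 1.0065849.
r = (1.0065849 − 1)/(90/365) = 0.026705 → 2.67%.

2.67%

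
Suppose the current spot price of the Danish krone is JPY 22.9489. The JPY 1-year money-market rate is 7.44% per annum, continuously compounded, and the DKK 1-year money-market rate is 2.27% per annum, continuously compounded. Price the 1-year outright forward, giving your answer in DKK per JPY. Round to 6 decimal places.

0.041379

T = 1 year.
JPY growth factor: e^(0.0744×1) = 1.0772376.
DKK growth factor: e^(0.0227×1) = 1.0229596.
Forward (JPY per DKK) = 22.9489 × 1.0772376 / 1.0229596 = 24.16656.
Invert for DKK per JPY: 1 / 24.16656 = 0.041379.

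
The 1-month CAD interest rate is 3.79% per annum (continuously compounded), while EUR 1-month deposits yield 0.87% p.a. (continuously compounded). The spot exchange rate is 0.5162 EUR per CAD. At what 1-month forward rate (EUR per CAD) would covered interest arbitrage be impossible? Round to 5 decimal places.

0.51495

T = 1/12 years.
EUR growth factor: e^(0.0087×1/12) = 1.0007253.
CAD accumulates by e^(0.0379×1/12) = 1.0031633.
Forward (EUR per CAD) = 0.5162 × 1.0007253 / 1.0031633 = 0.5149455.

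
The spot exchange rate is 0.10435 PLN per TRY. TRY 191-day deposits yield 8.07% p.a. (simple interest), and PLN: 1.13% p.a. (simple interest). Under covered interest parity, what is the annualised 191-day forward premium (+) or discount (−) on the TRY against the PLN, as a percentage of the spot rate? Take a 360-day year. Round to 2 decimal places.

T = 191/360 years.
CIP forward (PLN per TRY) = 0.10435 × 1.0059953/1.0428158 = 0.10066553.
(F − S)/S ÷ T = (0.10066553 − 0.10435)/0.10435/(191/360) = -0.066551 → -6.66%.

-6.66%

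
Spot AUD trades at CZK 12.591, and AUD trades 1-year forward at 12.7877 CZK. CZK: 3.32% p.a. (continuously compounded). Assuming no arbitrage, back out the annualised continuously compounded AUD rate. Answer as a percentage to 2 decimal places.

T = 1 year.
CIP gives F = S · g_CZK/g_AUD, so g_CZK/g_AUD = 12.7877/12.591 = 1.0156223.
The CZK side grows by e^(0.0332×1) = 1.0337573.
Hence g_AUD = 1.017856.
r = ln(1.017856)/1 = 0.017698 → 1.77%.

1.77%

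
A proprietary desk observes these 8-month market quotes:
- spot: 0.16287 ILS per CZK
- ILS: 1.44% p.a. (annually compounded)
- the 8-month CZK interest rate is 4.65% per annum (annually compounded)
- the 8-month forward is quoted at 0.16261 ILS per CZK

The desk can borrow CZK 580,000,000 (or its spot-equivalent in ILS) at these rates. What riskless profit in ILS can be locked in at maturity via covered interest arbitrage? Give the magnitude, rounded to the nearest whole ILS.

ILS 1,846,027

T = 8/12 years.
Invest the CZK and cover forward: 580,000,000 × 1.0307645845 × 0.16261 = ILS 97,215,324.87.
Convert at spot and invest in ILS: 580,000,000 × 0.16287 × 1.0095771062 = ILS 95,369,297.51.
The quoted forward overvalues CZK, so borrow ILS, buy CZK at spot, deposit the CZK at 4.65%, and sell the proceeds forward at 0.16261.
The gap between the two covered legs is ILS 1,846,027.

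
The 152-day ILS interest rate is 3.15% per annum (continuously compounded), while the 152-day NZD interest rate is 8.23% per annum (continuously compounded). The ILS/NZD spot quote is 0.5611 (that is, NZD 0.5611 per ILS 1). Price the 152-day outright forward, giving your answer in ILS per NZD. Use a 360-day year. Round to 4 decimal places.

T = 152/360 years.
Growth of 1 NZD over T: e^(0.0823×152/360) = 1.0353597.
Growth of 1 ILS over T: e^(0.0315×152/360) = 1.0133888.
Forward (NZD per ILS) = 0.5611 × 1.0353597 / 1.0133888 = 0.5732650.
Quoted the other way: 1/0.5732650 = 1.7444 ILS per NZD.

1.7444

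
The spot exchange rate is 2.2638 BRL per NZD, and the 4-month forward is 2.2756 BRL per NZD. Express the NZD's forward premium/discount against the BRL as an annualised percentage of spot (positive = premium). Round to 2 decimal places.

+1.56%

T = 4/12 years.
NZD trades forward at +0.52125% vs spot over the period.
Per annum: 0.0052125 / (4/12) = 0.015638 = 1.56%.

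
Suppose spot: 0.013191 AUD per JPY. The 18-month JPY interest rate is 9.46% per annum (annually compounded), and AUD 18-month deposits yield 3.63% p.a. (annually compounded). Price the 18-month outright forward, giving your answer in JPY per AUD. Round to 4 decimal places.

T = 18/12 years.
Growth of 1 AUD over T: (1 + 0.0363)^(18/12) = 1.05494118.
JPY growth factor: (1 + 0.0946)^(18/12) = 1.14520482.
Forward (AUD per JPY) = 0.013191 × 1.05494118 / 1.14520482 = 0.012151302.
Invert for JPY per AUD: 1 / 0.012151302 = 82.2957.

82.2957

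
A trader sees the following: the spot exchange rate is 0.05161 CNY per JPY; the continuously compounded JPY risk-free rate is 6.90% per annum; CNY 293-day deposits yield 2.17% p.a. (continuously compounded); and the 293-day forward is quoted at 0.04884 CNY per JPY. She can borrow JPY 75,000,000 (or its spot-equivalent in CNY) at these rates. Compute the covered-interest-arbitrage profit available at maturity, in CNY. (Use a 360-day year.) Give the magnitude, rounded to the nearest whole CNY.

CNY 65,126

T = 293/360 years.
Invest the JPY and cover forward: 75,000,000 × 1.05776515 × 0.04884 = CNY 3,874,593.74.
Convert at spot and invest in CNY: 75,000,000 × 0.05161 × 1.017818273 = CNY 3,939,720.08.
The quoted forward undervalues JPY, so borrow JPY, convert to CNY at spot, deposit the CNY at 2.17%, and buy JPY forward at 0.04884 to cover the loan.
The gap between the two covered legs is CNY 65,126.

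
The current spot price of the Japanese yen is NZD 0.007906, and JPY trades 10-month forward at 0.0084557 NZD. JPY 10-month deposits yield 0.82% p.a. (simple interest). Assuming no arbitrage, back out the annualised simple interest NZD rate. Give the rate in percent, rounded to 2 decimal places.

9.22%

T = 10/12 years.
F/S = 0.0084557/0.007906 = 1.0695295 = (growth of NZD) / (growth of JPY).
JPY growth factor: 1 + 0.0082×10/12 = 1.0068333.
So the NZD growth factor = 1.0768379.
(1.0768379 − 1)/T = 0.092205, i.e. 9.22%.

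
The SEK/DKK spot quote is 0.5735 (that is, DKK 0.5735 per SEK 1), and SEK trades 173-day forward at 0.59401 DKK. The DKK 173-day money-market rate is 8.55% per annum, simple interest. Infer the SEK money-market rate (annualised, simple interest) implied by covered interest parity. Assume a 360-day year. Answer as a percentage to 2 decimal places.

1.07%

T = 173/360 years.
By CIP, F/S equals the DKK-to-SEK growth ratio: 0.59401/0.5735 = 1.0357629.
The DKK side grows by 1 + 0.0855×173/360 = 1.0410875.
Hence g_SEK = 1.0051408.
(1.0051408 − 1)/T = 0.010698, i.e. 1.07%.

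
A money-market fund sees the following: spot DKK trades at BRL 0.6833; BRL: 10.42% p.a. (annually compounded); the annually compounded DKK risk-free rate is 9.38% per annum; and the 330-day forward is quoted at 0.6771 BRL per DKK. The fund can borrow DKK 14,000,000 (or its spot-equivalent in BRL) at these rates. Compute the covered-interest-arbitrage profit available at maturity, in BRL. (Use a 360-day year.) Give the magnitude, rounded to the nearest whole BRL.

T = 330/360 years.
Route A — deposit DKK, sell forward: 14,000,000 × 1.085658139 × 0.6771 = BRL 10,291,387.76.
Route B — convert at spot, deposit BRL: 14,000,000 × 0.6833 × 1.095116773 = BRL 10,476,106.07.
The quoted forward undervalues DKK, so borrow DKK, convert to BRL at spot, deposit the BRL at 10.42%, and buy DKK forward at 0.6771 to cover the loan.
Profit = 10,476,106.07 − 10,291,387.76 = BRL 184,718.

BRL 184,718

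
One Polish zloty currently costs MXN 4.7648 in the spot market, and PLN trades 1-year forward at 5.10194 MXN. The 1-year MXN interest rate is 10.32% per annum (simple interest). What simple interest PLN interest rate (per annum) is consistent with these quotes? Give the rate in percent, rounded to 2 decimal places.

T = 1 year.
CIP gives F = S · g_MXN/g_PLN, so g_MXN/g_PLN = 5.10194/4.7648 = 1.0707564.
The MXN side grows by 1 + 0.1032×1 = 1.103200.
Hence g_PLN = 1.0302997.
(1.0302997 − 1)/T = 0.030300, i.e. 3.03%.

3.03%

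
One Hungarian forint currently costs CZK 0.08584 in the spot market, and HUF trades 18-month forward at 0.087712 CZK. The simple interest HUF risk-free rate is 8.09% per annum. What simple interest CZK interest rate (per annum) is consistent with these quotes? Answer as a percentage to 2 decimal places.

9.72%

T = 18/12 years.
CIP gives F = S · g_CZK/g_HUF, so g_CZK/g_HUF = 0.087712/0.08584 = 1.0218080.
The HUF side grows by 1 + 0.0809×18/12 = 1.121350.
That pins the CZK growth at 1.1458044.
(1.1458044 − 1)/T = 0.097203, i.e. 9.72%.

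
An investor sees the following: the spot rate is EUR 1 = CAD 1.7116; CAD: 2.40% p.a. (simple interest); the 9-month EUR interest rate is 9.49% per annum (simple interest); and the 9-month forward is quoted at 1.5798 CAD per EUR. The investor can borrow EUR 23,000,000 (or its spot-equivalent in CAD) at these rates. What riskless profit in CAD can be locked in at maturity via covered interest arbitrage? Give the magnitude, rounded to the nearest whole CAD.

T = 9/12 years.
Route A — deposit EUR, sell forward: 23,000,000 × 1.071175 × 1.5798 = CAD 38,921,572.10.
Route B — convert at spot, deposit CAD: 23,000,000 × 1.7116 × 1.018000 = CAD 40,075,402.40.
The quoted forward undervalues EUR, so borrow EUR, convert to CAD at spot, deposit the CAD at 2.40%, and buy EUR forward at 1.5798 to cover the loan.
Arbitrage profit = |38,921,572.10 − 40,075,402.40| = CAD 1,153,830.

CAD 1,153,830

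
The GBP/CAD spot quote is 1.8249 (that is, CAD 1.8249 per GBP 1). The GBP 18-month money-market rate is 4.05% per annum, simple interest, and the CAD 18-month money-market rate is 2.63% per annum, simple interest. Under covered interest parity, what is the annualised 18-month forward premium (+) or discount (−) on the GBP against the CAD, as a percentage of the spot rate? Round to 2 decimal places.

T = 18/12 years.
No-arbitrage forward: 1.8249 × 1.039450 / 1.060750 = 1.7882558 CAD/GBP.
(F − S)/S ÷ T = (1.7882558 − 1.8249)/1.8249/(18/12) = -0.013387 → -1.34%.

-1.34%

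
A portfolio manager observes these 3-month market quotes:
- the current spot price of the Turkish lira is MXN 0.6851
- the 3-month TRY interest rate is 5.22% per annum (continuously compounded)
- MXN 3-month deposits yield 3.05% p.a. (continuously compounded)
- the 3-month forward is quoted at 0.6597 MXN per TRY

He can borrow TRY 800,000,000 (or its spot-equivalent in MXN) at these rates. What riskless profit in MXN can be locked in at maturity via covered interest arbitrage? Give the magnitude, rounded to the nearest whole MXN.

T = 3/12 years.
Keep in TRY, deliver into the forward: 800,000,000·1.01313552287·0.6597 = MXN 534,692,403.55.
Swap to MXN now, deposit: 800,000,000·0.6851·1.00765414434 = MXN 552,275,083.43.
The quoted forward undervalues TRY, so borrow TRY, convert to MXN at spot, deposit the MXN at 3.05%, and buy TRY forward at 0.6597 to cover the loan.
The gap between the two covered legs is MXN 17,582,680.

MXN 17,582,680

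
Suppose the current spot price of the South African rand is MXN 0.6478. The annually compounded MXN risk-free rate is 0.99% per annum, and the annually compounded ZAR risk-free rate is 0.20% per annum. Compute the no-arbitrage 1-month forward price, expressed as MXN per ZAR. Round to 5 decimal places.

0.64822

T = 1/12 years.
MXN accumulates by (1 + 0.0099)^(1/12) = 1.0008213.
ZAR accumulates by (1 + 0.0020)^(1/12) = 1.0001665.
Forward (MXN per ZAR) = 0.6478 × 1.0008213 / 1.0001665 = 0.6482241.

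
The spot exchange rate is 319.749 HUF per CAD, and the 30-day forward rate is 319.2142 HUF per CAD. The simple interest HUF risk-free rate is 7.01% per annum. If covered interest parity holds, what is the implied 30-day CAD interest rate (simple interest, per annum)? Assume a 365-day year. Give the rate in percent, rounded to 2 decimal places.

T = 30/365 years.
F/S = 319.2142/319.749 = 0.9983274 = (growth of HUF) / (growth of CAD).
HUF growth factor: 1 + 0.0701×30/365 = 1.0057616.
Hence g_CAD = 1.0074467.
r = (1.0074467 − 1)/(30/365) = 0.090602 → 9.06%.

9.06%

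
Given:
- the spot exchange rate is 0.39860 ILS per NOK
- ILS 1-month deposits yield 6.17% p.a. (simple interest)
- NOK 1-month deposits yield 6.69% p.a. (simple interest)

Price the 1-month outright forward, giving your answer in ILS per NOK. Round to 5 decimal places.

T = 1/12 years.
Growth of 1 ILS over T: 1 + 0.0617×1/12 = 1.0051417.
NOK accumulates by 1 + 0.0669×1/12 = 1.005575.
Forward (ILS per NOK) = 0.3986 × 1.0051417 / 1.005575 = 0.3984282.

0.39843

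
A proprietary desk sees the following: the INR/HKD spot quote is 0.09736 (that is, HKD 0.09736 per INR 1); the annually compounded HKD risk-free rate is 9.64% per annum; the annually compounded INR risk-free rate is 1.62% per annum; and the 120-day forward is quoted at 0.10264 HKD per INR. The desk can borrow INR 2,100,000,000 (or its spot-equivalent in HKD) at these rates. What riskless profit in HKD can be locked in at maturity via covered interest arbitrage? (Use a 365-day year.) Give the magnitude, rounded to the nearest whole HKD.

HKD 5,949,017

T = 120/365 years.
Invest the INR and cover forward: 2,100,000,000 × 1.0052973284 × 0.10264 = HKD 216,685,807.35.
Convert at spot and invest in HKD: 2,100,000,000 × 0.09736 × 1.03071952259 = HKD 210,736,790.71.
The quoted forward overvalues INR, so borrow HKD, buy INR at spot, deposit the INR at 1.62%, and sell the proceeds forward at 0.10264.
Profit = 216,685,807.35 − 210,736,790.71 = HKD 5,949,017.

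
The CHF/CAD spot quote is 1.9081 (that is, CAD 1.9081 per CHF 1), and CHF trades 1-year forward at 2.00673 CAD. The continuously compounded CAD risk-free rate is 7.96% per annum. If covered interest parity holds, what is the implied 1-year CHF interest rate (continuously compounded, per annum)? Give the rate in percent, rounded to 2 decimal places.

2.92%

T = 1 year.
F/S = 2.00673/1.9081 = 1.0516902 = (growth of CAD) / (growth of CHF).
The CAD side grows by e^(0.0796×1) = 1.0828538.
That pins the CHF growth at 1.0296319.
Take logs: ln 1.0296319 / 1 = 0.029201, so 2.92%.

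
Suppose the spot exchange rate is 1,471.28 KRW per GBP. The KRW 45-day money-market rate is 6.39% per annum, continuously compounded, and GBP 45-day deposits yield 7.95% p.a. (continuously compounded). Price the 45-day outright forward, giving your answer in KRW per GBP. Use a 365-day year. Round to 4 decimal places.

1468.4530

T = 45/365 years.
KRW growth factor: e^(0.0639×45/365) = 1.0079091959.
GBP accumulates by e^(0.0795×45/365) = 1.0098495606.
CIP: F = S · (grow KRW)/(grow GBP) = 1471.28 × 1.0079091959/1.0098495606 = 1468.453025 KRW per GBP.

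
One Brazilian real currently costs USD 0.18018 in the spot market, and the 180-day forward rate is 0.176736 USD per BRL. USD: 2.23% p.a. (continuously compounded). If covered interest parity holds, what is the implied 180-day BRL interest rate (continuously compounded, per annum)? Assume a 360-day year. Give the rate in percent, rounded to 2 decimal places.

T = 180/360 years.
CIP gives F = S · g_USD/g_BRL, so g_USD/g_BRL = 0.176736/0.18018 = 0.9808858.
USD growth factor: e^(0.0223×180/360) = 1.0112124.
That pins the BRL growth at 1.0309176.
Take logs: ln 1.0309176 / (180/360) = 0.060899, so 6.09%.

6.09%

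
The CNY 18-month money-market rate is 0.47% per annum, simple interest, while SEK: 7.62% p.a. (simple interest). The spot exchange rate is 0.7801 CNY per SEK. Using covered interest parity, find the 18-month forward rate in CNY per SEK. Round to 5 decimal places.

0.70502

T = 18/12 years.
Growth of 1 CNY over T: 1 + 0.0047×18/12 = 1.007050.
Growth of 1 SEK over T: 1 + 0.0762×18/12 = 1.114300.
So F = 0.7801 × 1.007050 / 1.114300 = 0.7050163 (CNY/SEK).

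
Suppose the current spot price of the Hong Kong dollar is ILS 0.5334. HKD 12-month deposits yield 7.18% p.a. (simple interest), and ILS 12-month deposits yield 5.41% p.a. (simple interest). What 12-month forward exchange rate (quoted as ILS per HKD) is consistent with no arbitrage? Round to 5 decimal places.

0.52459

T = 1 year.
Growth of 1 ILS over T: 1 + 0.0541×1 = 1.054100.
HKD growth factor: 1 + 0.0718×1 = 1.071800.
CIP: F = S · (grow ILS)/(grow HKD) = 0.5334 × 1.054100/1.071800 = 0.5245913 ILS per HKD.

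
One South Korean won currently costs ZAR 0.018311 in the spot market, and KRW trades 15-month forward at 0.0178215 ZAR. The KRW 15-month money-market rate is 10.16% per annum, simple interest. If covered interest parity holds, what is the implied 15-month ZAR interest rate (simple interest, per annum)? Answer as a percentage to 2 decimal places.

7.75%

T = 15/12 years.
CIP gives F = S · g_ZAR/g_KRW, so g_ZAR/g_KRW = 0.0178215/0.018311 = 0.9732674.
The KRW side grows by 1 + 0.1016×15/12 = 1.127000.
So the ZAR growth factor = 1.0968724.
r = (1.0968724 − 1)/(15/12) = 0.077498 → 7.75%.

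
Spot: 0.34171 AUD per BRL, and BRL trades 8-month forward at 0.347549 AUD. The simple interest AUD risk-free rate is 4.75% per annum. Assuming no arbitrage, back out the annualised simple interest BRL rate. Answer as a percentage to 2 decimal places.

2.15%

T = 8/12 years.
F/S = 0.347549/0.34171 = 1.0170876 = (growth of AUD) / (growth of BRL).
The AUD side grows by 1 + 0.0475×8/12 = 1.0316667.
So the BRL growth factor = 1.0143342.
r = (1.0143342 − 1)/(8/12) = 0.021501 → 2.15%.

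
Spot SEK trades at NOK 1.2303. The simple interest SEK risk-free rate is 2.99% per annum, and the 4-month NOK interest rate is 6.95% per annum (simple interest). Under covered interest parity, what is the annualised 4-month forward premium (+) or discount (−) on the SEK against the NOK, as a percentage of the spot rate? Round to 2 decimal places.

T = 4/12 years.
F = S · g_NOK/g_SEK = 1.2303 × 1.0231667/1.0099667 = 1.2463797.
(F − S)/S ÷ T = (1.2463797 − 1.2303)/1.2303/(4/12) = 0.039209 → 3.92%.

+3.92%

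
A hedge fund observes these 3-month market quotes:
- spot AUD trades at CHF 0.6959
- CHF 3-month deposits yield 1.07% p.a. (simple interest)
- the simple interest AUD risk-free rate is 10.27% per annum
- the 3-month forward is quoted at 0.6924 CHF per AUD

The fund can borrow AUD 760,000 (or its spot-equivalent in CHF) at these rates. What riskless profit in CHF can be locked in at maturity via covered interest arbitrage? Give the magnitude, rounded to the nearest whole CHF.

T = 3/12 years.
Keep in AUD, deliver into the forward: 760,000·1.025675·0.6924 = CHF 539,734.80.
Swap to CHF now, deposit: 760,000·0.6959·1.002675 = CHF 530,298.76.
The quoted forward overvalues AUD, so borrow CHF, buy AUD at spot, deposit the AUD at 10.27%, and sell the proceeds forward at 0.6924.
The gap between the two covered legs is CHF 9,436.

CHF 9,436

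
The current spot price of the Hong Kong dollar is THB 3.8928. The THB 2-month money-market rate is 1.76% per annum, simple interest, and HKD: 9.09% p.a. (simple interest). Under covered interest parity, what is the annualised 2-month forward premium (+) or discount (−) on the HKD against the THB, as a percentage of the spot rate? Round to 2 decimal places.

-7.22%

T = 2/12 years.
No-arbitrage forward: 3.8928 × 1.0029333 / 1.015150 = 3.8459526 THB/HKD.
Annualised premium = (F − S)/S × (1/T) = (3.8459526 − 3.8928)/3.8928 ÷ (2/12) = -7.22%.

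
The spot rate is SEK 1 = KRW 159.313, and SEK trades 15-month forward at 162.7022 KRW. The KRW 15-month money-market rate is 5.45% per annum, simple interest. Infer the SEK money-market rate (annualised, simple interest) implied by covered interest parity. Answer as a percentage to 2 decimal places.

3.67%

T = 15/12 years.
CIP gives F = S · g_KRW/g_SEK, so g_KRW/g_SEK = 162.7022/159.313 = 1.0212738.
The KRW side grows by 1 + 0.0545×15/12 = 1.068125.
Hence g_SEK = 1.0458753.
r = (1.0458753 − 1)/(15/12) = 0.036700 → 3.67%.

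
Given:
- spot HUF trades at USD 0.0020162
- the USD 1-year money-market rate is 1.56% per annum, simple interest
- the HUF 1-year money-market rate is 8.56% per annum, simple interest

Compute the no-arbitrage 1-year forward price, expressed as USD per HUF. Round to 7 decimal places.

T = 1 year.
USD growth factor: 1 + 0.0156×1 = 1.015600.
HUF growth factor: 1 + 0.0856×1 = 1.085600.
CIP: F = S · (grow USD)/(grow HUF) = 0.0020162 × 1.015600/1.085600 = 0.001886194 USD per HUF.

0.0018862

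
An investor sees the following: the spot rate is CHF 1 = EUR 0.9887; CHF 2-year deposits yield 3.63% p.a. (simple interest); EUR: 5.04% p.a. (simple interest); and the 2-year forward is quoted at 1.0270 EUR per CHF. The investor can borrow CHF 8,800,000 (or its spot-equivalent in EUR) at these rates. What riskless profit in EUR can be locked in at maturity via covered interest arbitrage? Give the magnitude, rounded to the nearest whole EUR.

EUR 116,153

T = 2 years.
Route A — deposit CHF, sell forward: 8,800,000 × 1.072600 × 1.0270 = EUR 9,693,729.76.
Route B — convert at spot, deposit EUR: 8,800,000 × 0.9887 × 1.100800 = EUR 9,577,576.45.
The quoted forward overvalues CHF, so borrow EUR, buy CHF at spot, deposit the CHF at 3.63%, and sell the proceeds forward at 1.0270.
The gap between the two covered legs is EUR 116,153.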